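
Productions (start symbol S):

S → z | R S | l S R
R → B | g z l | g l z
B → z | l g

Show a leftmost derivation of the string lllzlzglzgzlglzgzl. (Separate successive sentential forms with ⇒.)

S ⇒ lSR   [S → l S R]
lSR ⇒ llSRR   [S → l S R]
llSRR ⇒ lllSRRR   [S → l S R]
lllSRRR ⇒ lllRSRRR   [S → R S]
lllRSRRR ⇒ lllBSRRR   [R → B]
lllBSRRR ⇒ lllzSRRR   [B → z]
lllzSRRR ⇒ lllzlSRRRR   [S → l S R]
lllzlSRRRR ⇒ lllzlzRRRR   [S → z]
lllzlzRRRR ⇒ lllzlzglzRRR   [R → g l z]
lllzlzglzRRR ⇒ lllzlzglzgzlRR   [R → g z l]
lllzlzglzgzlRR ⇒ lllzlzglzgzlglzR   [R → g l z]
lllzlzglzgzlglzR ⇒ lllzlzglzgzlglzgzl   [R → g z l]

S⇒lSR⇒llSRR⇒lllSRRR⇒lllRSRRR⇒lllBSRRR⇒lllzSRRR⇒lllzlSRRRR⇒lllzlzRRRR⇒lllzlzglzRRR⇒lllzlzglzgzlRR⇒lllzlzglzgzlglzR⇒lllzlzglzgzlglzgzl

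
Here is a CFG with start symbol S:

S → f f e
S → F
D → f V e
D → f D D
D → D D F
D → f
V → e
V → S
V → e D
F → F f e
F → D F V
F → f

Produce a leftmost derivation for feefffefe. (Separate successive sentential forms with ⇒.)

S ⇒ F   [S → F]
F ⇒ Ffe   [F → F f e]
Ffe ⇒ DFVfe   [F → D F V]
DFVfe ⇒ DDFFVfe   [D → D D F]
DDFFVfe ⇒ fVeDFFVfe   [D → f V e]
fVeDFFVfe ⇒ feeDFFVfe   [V → e]
feeDFFVfe ⇒ feefFFVfe   [D → f]
feefFFVfe ⇒ feeffFVfe   [F → f]
feeffFVfe ⇒ feefffVfe   [F → f]
feefffVfe ⇒ feefffefe   [V → e]

S⇒F⇒Ffe⇒DFVfe⇒DDFFVfe⇒fVeDFFVfe⇒feeDFFVfe⇒feefFFVfe⇒feeffFVfe⇒feefffVfe⇒feefffefe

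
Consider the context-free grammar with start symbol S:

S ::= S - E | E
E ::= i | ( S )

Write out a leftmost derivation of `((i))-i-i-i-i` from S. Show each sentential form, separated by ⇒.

S ⇒ S-E ⇒ S-E-E ⇒ S-E-E-E ⇒ S-E-E-E-E ⇒ E-E-E-E-E ⇒ (S)-E-E-E-E ⇒ (E)-E-E-E-E ⇒ ((S))-E-E-E-E ⇒ ((E))-E-E-E-E ⇒ ((i))-E-E-E-E ⇒ ((i))-i-E-E-E ⇒ ((i))-i-i-E-E ⇒ ((i))-i-i-i-E ⇒ ((i))-i-i-i-i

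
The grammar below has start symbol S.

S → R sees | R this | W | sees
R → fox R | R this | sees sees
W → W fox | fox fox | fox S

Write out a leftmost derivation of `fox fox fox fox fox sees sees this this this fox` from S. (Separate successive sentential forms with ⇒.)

S ⇒ W ⇒ W fox ⇒ fox S fox ⇒ fox R this fox ⇒ fox fox R this fox ⇒ fox fox R this this fox ⇒ fox fox fox R this this fox ⇒ fox fox fox R this this this fox ⇒ fox fox fox fox R this this this fox ⇒ fox fox fox fox fox R this this this fox ⇒ fox fox fox fox fox sees sees this this this fox

S ⇒ W   [S → W]
W ⇒ W fox   [W → W fox]
W fox ⇒ fox S fox   [W → fox S]
fox S fox ⇒ fox R this fox   [S → R this]
fox R this fox ⇒ fox fox R this fox   [R → fox R]
fox fox R this fox ⇒ fox fox R this this fox   [R → R this]
fox fox R this this fox ⇒ fox fox fox R this this fox   [R → fox R]
fox fox fox R this this fox ⇒ fox fox fox R this this this fox   [R → R this]
fox fox fox R this this this fox ⇒ fox fox fox fox R this this this fox   [R → fox R]
fox fox fox fox R this this this fox ⇒ fox fox fox fox fox R this this this fox   [R → fox R]
fox fox fox fox fox R this this this fox ⇒ fox fox fox fox fox sees sees this this this fox   [R → sees sees]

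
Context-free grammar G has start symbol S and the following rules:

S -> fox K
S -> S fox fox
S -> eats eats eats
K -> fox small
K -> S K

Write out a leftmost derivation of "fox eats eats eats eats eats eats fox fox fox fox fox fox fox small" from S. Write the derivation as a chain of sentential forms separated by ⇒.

S ⇒ fox K ⇒ fox S K ⇒ fox eats eats eats K ⇒ fox eats eats eats S K ⇒ fox eats eats eats S fox fox K ⇒ fox eats eats eats S fox fox fox fox K ⇒ fox eats eats eats S fox fox fox fox fox fox K ⇒ fox eats eats eats eats eats eats fox fox fox fox fox fox K ⇒ fox eats eats eats eats eats eats fox fox fox fox fox fox fox small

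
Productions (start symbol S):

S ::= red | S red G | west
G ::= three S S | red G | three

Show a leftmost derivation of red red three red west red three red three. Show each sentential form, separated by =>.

S => S red G   [S ::= S red G]
S red G => S red G red G   [S ::= S red G]
S red G red G => S red G red G red G   [S ::= S red G]
S red G red G red G => red red G red G red G   [S ::= red]
red red G red G red G => red red three S S red G red G   [G ::= three S S]
red red three S S red G red G => red red three red S red G red G   [S ::= red]
red red three red S red G red G => red red three red west red G red G   [S ::= west]
red red three red west red G red G => red red three red west red three red G   [G ::= three]
red red three red west red three red G => red red three red west red three red three   [G ::= three]

S => S red G => S red G red G => S red G red G red G => red red G red G red G => red red three S S red G red G => red red three red S red G red G => red red three red west red G red G => red red three red west red three red G => red red three red west red three red three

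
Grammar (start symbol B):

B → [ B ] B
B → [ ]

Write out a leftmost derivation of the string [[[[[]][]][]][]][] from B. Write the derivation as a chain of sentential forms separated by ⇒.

B ⇒ [B]B   [B → [ B ] B]
[B]B ⇒ [[B]B]B   [B → [ B ] B]
[[B]B]B ⇒ [[[B]B]B]B   [B → [ B ] B]
[[[B]B]B]B ⇒ [[[[B]B]B]B]B   [B → [ B ] B]
[[[[B]B]B]B]B ⇒ [[[[[]]B]B]B]B   [B → [ ]]
[[[[[]]B]B]B]B ⇒ [[[[[]][]]B]B]B   [B → [ ]]
[[[[[]][]]B]B]B ⇒ [[[[[]][]][]]B]B   [B → [ ]]
[[[[[]][]][]]B]B ⇒ [[[[[]][]][]][]]B   [B → [ ]]
[[[[[]][]][]][]]B ⇒ [[[[[]][]][]][]][]   [B → [ ]]

B ⇒ [B]B ⇒ [[B]B]B ⇒ [[[B]B]B]B ⇒ [[[[B]B]B]B]B ⇒ [[[[[]]B]B]B]B ⇒ [[[[[]][]]B]B]B ⇒ [[[[[]][]][]]B]B ⇒ [[[[[]][]][]][]]B ⇒ [[[[[]][]][]][]][]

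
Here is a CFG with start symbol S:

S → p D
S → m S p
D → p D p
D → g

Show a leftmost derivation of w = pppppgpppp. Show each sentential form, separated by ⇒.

S⇒pD⇒ppDp⇒pppDpp⇒ppppDppp⇒pppppDpppp⇒pppppgpppp

S ⇒ pD   [S → p D]
pD ⇒ ppDp   [D → p D p]
ppDp ⇒ pppDpp   [D → p D p]
pppDpp ⇒ ppppDppp   [D → p D p]
ppppDppp ⇒ pppppDpppp   [D → p D p]
pppppDpppp ⇒ pppppgpppp   [D → g]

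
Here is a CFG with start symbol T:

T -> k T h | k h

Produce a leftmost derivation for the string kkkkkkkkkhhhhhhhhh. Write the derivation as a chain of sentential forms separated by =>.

T => kTh => kkThh => kkkThhh => kkkkThhhh => kkkkkThhhhh => kkkkkkThhhhhh => kkkkkkkThhhhhhh => kkkkkkkkThhhhhhhh => kkkkkkkkkhhhhhhhhh

T => kTh   [T -> k T h]
kTh => kkThh   [T -> k T h]
kkThh => kkkThhh   [T -> k T h]
kkkThhh => kkkkThhhh   [T -> k T h]
kkkkThhhh => kkkkkThhhhh   [T -> k T h]
kkkkkThhhhh => kkkkkkThhhhhh   [T -> k T h]
kkkkkkThhhhhh => kkkkkkkThhhhhhh   [T -> k T h]
kkkkkkkThhhhhhh => kkkkkkkkThhhhhhhh   [T -> k T h]
kkkkkkkkThhhhhhhh => kkkkkkkkkhhhhhhhhh   [T -> k h]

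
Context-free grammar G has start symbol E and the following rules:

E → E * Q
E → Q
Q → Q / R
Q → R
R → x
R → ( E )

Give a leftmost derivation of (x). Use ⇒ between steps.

E ⇒ Q   [E → Q]
Q ⇒ R   [Q → R]
R ⇒ (E)   [R → ( E )]
(E) ⇒ (Q)   [E → Q]
(Q) ⇒ (R)   [Q → R]
(R) ⇒ (x)   [R → x]

E ⇒ Q ⇒ R ⇒ (E) ⇒ (Q) ⇒ (R) ⇒ (x)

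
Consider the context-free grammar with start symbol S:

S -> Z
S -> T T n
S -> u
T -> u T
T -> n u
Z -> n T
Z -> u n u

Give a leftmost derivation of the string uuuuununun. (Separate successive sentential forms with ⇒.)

S ⇒ TTn   [S -> T T n]
TTn ⇒ uTTn   [T -> u T]
uTTn ⇒ uuTTn   [T -> u T]
uuTTn ⇒ uuuTTn   [T -> u T]
uuuTTn ⇒ uuuuTTn   [T -> u T]
uuuuTTn ⇒ uuuuuTTn   [T -> u T]
uuuuuTTn ⇒ uuuuunuTn   [T -> n u]
uuuuunuTn ⇒ uuuuununun   [T -> n u]

S⇒TTn⇒uTTn⇒uuTTn⇒uuuTTn⇒uuuuTTn⇒uuuuuTTn⇒uuuuunuTn⇒uuuuununun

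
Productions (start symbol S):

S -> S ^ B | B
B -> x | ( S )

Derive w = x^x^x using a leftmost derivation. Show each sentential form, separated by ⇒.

S ⇒ S^B   [S -> S ^ B]
S^B ⇒ S^B^B   [S -> S ^ B]
S^B^B ⇒ B^B^B   [S -> B]
B^B^B ⇒ x^B^B   [B -> x]
x^B^B ⇒ x^x^B   [B -> x]
x^x^B ⇒ x^x^x   [B -> x]

S⇒S^B⇒S^B^B⇒B^B^B⇒x^B^B⇒x^x^B⇒x^x^x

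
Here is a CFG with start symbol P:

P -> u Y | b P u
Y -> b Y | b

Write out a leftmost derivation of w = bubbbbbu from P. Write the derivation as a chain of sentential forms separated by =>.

P=>bPu=>buYu=>bubYu=>bubbYu=>bubbbYu=>bubbbbYu=>bubbbbbu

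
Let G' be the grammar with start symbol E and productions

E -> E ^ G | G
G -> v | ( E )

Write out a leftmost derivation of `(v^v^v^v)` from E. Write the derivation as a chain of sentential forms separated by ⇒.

E ⇒ G ⇒ (E) ⇒ (E^G) ⇒ (E^G^G) ⇒ (E^G^G^G) ⇒ (G^G^G^G) ⇒ (v^G^G^G) ⇒ (v^v^G^G) ⇒ (v^v^v^G) ⇒ (v^v^v^v)

E ⇒ G   [E -> G]
G ⇒ (E)   [G -> ( E )]
(E) ⇒ (E^G)   [E -> E ^ G]
(E^G) ⇒ (E^G^G)   [E -> E ^ G]
(E^G^G) ⇒ (E^G^G^G)   [E -> E ^ G]
(E^G^G^G) ⇒ (G^G^G^G)   [E -> G]
(G^G^G^G) ⇒ (v^G^G^G)   [G -> v]
(v^G^G^G) ⇒ (v^v^G^G)   [G -> v]
(v^v^G^G) ⇒ (v^v^v^G)   [G -> v]
(v^v^v^G) ⇒ (v^v^v^v)   [G -> v]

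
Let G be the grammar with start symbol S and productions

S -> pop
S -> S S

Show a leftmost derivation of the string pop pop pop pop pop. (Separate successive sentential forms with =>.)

S => S S => pop S => pop S S => pop S S S => pop S S S S => pop pop S S S => pop pop pop S S => pop pop pop pop S => pop pop pop pop pop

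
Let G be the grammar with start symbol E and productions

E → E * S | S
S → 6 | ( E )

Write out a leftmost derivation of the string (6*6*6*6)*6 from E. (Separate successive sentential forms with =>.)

E => E*S => S*S => (E)*S => (E*S)*S => (E*S*S)*S => (E*S*S*S)*S => (S*S*S*S)*S => (6*S*S*S)*S => (6*6*S*S)*S => (6*6*6*S)*S => (6*6*6*6)*S => (6*6*6*6)*6

E => E*S   [E → E * S]
E*S => S*S   [E → S]
S*S => (E)*S   [S → ( E )]
(E)*S => (E*S)*S   [E → E * S]
(E*S)*S => (E*S*S)*S   [E → E * S]
(E*S*S)*S => (E*S*S*S)*S   [E → E * S]
(E*S*S*S)*S => (S*S*S*S)*S   [E → S]
(S*S*S*S)*S => (6*S*S*S)*S   [S → 6]
(6*S*S*S)*S => (6*6*S*S)*S   [S → 6]
(6*6*S*S)*S => (6*6*6*S)*S   [S → 6]
(6*6*6*S)*S => (6*6*6*6)*S   [S → 6]
(6*6*6*6)*S => (6*6*6*6)*6   [S → 6]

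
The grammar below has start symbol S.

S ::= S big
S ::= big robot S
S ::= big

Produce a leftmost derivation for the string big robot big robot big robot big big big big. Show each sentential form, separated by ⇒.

S ⇒ big robot S   [S ::= big robot S]
big robot S ⇒ big robot big robot S   [S ::= big robot S]
big robot big robot S ⇒ big robot big robot S big   [S ::= S big]
big robot big robot S big ⇒ big robot big robot S big big   [S ::= S big]
big robot big robot S big big ⇒ big robot big robot S big big big   [S ::= S big]
big robot big robot S big big big ⇒ big robot big robot big robot S big big big   [S ::= big robot S]
big robot big robot big robot S big big big ⇒ big robot big robot big robot big big big big   [S ::= big]

S ⇒ big robot S ⇒ big robot big robot S ⇒ big robot big robot S big ⇒ big robot big robot S big big ⇒ big robot big robot S big big big ⇒ big robot big robot big robot S big big big ⇒ big robot big robot big robot big big big big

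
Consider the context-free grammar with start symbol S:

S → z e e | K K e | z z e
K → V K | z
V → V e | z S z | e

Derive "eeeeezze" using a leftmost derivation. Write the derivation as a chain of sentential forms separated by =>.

S => KKe => VKKe => eKKe => eVKKe => eVeKKe => eVeeKKe => eVeeeKKe => eeeeeKKe => eeeeezKe => eeeeezze

S => KKe   [S → K K e]
KKe => VKKe   [K → V K]
VKKe => eKKe   [V → e]
eKKe => eVKKe   [K → V K]
eVKKe => eVeKKe   [V → V e]
eVeKKe => eVeeKKe   [V → V e]
eVeeKKe => eVeeeKKe   [V → V e]
eVeeeKKe => eeeeeKKe   [V → e]
eeeeeKKe => eeeeezKe   [K → z]
eeeeezKe => eeeeezze   [K → z]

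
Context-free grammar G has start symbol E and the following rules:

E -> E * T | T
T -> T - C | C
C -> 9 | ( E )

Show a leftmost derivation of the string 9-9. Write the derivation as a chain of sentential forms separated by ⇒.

E ⇒ T ⇒ T-C ⇒ C-C ⇒ 9-C ⇒ 9-9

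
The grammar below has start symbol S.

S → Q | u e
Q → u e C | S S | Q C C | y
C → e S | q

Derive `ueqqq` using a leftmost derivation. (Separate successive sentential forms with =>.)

S => Q   [S → Q]
Q => QCC   [Q → Q C C]
QCC => ueCCC   [Q → u e C]
ueCCC => ueqCC   [C → q]
ueqCC => ueqqC   [C → q]
ueqqC => ueqqq   [C → q]

S=>Q=>QCC=>ueCCC=>ueqCC=>ueqqC=>ueqqq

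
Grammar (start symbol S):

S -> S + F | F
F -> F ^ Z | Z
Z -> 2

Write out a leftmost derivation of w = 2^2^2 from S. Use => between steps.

S => F   [S -> F]
F => F^Z   [F -> F ^ Z]
F^Z => F^Z^Z   [F -> F ^ Z]
F^Z^Z => Z^Z^Z   [F -> Z]
Z^Z^Z => 2^Z^Z   [Z -> 2]
2^Z^Z => 2^2^Z   [Z -> 2]
2^2^Z => 2^2^2   [Z -> 2]

S=>F=>F^Z=>F^Z^Z=>Z^Z^Z=>2^Z^Z=>2^2^Z=>2^2^2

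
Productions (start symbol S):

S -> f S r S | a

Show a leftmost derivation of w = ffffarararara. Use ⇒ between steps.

S ⇒ fSrS ⇒ ffSrSrS ⇒ fffSrSrSrS ⇒ ffffSrSrSrSrS ⇒ ffffarSrSrSrS ⇒ ffffararSrSrS ⇒ ffffarararSrS ⇒ ffffararararS ⇒ ffffarararara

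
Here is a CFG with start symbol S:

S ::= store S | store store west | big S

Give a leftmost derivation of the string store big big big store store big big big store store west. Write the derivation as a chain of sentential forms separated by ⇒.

S ⇒ store S ⇒ store big S ⇒ store big big S ⇒ store big big big S ⇒ store big big big store S ⇒ store big big big store store S ⇒ store big big big store store big S ⇒ store big big big store store big big S ⇒ store big big big store store big big big S ⇒ store big big big store store big big big store store west

S ⇒ store S   [S ::= store S]
store S ⇒ store big S   [S ::= big S]
store big S ⇒ store big big S   [S ::= big S]
store big big S ⇒ store big big big S   [S ::= big S]
store big big big S ⇒ store big big big store S   [S ::= store S]
store big big big store S ⇒ store big big big store store S   [S ::= store S]
store big big big store store S ⇒ store big big big store store big S   [S ::= big S]
store big big big store store big S ⇒ store big big big store store big big S   [S ::= big S]
store big big big store store big big S ⇒ store big big big store store big big big S   [S ::= big S]
store big big big store store big big big S ⇒ store big big big store store big big big store store west   [S ::= store store west]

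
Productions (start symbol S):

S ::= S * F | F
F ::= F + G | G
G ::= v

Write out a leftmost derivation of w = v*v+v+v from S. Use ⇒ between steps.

S ⇒ S*F ⇒ F*F ⇒ G*F ⇒ v*F ⇒ v*F+G ⇒ v*F+G+G ⇒ v*G+G+G ⇒ v*v+G+G ⇒ v*v+v+G ⇒ v*v+v+v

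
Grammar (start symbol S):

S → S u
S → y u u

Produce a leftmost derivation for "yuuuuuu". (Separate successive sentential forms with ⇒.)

S ⇒ Su   [S → S u]
Su ⇒ Suu   [S → S u]
Suu ⇒ Suuu   [S → S u]
Suuu ⇒ Suuuu   [S → S u]
Suuuu ⇒ yuuuuuu   [S → y u u]

S ⇒ Su ⇒ Suu ⇒ Suuu ⇒ Suuuu ⇒ yuuuuuu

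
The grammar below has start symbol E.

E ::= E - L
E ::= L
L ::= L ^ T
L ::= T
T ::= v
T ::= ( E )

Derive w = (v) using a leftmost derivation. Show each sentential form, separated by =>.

E=>L=>T=>(E)=>(L)=>(T)=>(v)

E => L   [E ::= L]
L => T   [L ::= T]
T => (E)   [T ::= ( E )]
(E) => (L)   [E ::= L]
(L) => (T)   [L ::= T]
(T) => (v)   [T ::= v]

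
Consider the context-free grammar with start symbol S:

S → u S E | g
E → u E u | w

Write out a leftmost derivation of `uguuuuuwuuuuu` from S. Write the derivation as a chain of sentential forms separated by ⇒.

S ⇒ uSE ⇒ ugE ⇒ uguEu ⇒ uguuEuu ⇒ uguuuEuuu ⇒ uguuuuEuuuu ⇒ uguuuuuEuuuuu ⇒ uguuuuuwuuuuu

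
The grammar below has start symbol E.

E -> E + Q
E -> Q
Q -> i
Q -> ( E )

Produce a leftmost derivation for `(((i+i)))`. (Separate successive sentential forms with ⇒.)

E ⇒ Q   [E -> Q]
Q ⇒ (E)   [Q -> ( E )]
(E) ⇒ (Q)   [E -> Q]
(Q) ⇒ ((E))   [Q -> ( E )]
((E)) ⇒ ((Q))   [E -> Q]
((Q)) ⇒ (((E)))   [Q -> ( E )]
(((E))) ⇒ (((E+Q)))   [E -> E + Q]
(((E+Q))) ⇒ (((Q+Q)))   [E -> Q]
(((Q+Q))) ⇒ (((i+Q)))   [Q -> i]
(((i+Q))) ⇒ (((i+i)))   [Q -> i]

E ⇒ Q ⇒ (E) ⇒ (Q) ⇒ ((E)) ⇒ ((Q)) ⇒ (((E))) ⇒ (((E+Q))) ⇒ (((Q+Q))) ⇒ (((i+Q))) ⇒ (((i+i)))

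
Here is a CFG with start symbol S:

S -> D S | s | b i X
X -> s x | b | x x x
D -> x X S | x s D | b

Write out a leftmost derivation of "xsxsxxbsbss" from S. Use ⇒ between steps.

S ⇒ DS ⇒ xsDS ⇒ xsxXSS ⇒ xsxsxSS ⇒ xsxsxDSS ⇒ xsxsxxXSSS ⇒ xsxsxxbSSS ⇒ xsxsxxbsSS ⇒ xsxsxxbsDSS ⇒ xsxsxxbsbSS ⇒ xsxsxxbsbsS ⇒ xsxsxxbsbss

S ⇒ DS   [S -> D S]
DS ⇒ xsDS   [D -> x s D]
xsDS ⇒ xsxXSS   [D -> x X S]
xsxXSS ⇒ xsxsxSS   [X -> s x]
xsxsxSS ⇒ xsxsxDSS   [S -> D S]
xsxsxDSS ⇒ xsxsxxXSSS   [D -> x X S]
xsxsxxXSSS ⇒ xsxsxxbSSS   [X -> b]
xsxsxxbSSS ⇒ xsxsxxbsSS   [S -> s]
xsxsxxbsSS ⇒ xsxsxxbsDSS   [S -> D S]
xsxsxxbsDSS ⇒ xsxsxxbsbSS   [D -> b]
xsxsxxbsbSS ⇒ xsxsxxbsbsS   [S -> s]
xsxsxxbsbsS ⇒ xsxsxxbsbss   [S -> s]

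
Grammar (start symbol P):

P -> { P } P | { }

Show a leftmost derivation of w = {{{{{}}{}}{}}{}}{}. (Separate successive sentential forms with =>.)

P => {P}P => {{P}P}P => {{{P}P}P}P => {{{{P}P}P}P}P => {{{{{}}P}P}P}P => {{{{{}}{}}P}P}P => {{{{{}}{}}{}}P}P => {{{{{}}{}}{}}{}}P => {{{{{}}{}}{}}{}}{}

P => {P}P   [P -> { P } P]
{P}P => {{P}P}P   [P -> { P } P]
{{P}P}P => {{{P}P}P}P   [P -> { P } P]
{{{P}P}P}P => {{{{P}P}P}P}P   [P -> { P } P]
{{{{P}P}P}P}P => {{{{{}}P}P}P}P   [P -> { }]
{{{{{}}P}P}P}P => {{{{{}}{}}P}P}P   [P -> { }]
{{{{{}}{}}P}P}P => {{{{{}}{}}{}}P}P   [P -> { }]
{{{{{}}{}}{}}P}P => {{{{{}}{}}{}}{}}P   [P -> { }]
{{{{{}}{}}{}}{}}P => {{{{{}}{}}{}}{}}{}   [P -> { }]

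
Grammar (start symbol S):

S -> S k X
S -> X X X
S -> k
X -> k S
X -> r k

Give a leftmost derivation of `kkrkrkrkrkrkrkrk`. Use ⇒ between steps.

S ⇒ XXX ⇒ kSXX ⇒ kXXXXX ⇒ kkSXXXX ⇒ kkXXXXXXX ⇒ kkrkXXXXXX ⇒ kkrkrkXXXXX ⇒ kkrkrkrkXXXX ⇒ kkrkrkrkrkXXX ⇒ kkrkrkrkrkrkXX ⇒ kkrkrkrkrkrkrkX ⇒ kkrkrkrkrkrkrkrk

S ⇒ XXX   [S -> X X X]
XXX ⇒ kSXX   [X -> k S]
kSXX ⇒ kXXXXX   [S -> X X X]
kXXXXX ⇒ kkSXXXX   [X -> k S]
kkSXXXX ⇒ kkXXXXXXX   [S -> X X X]
kkXXXXXXX ⇒ kkrkXXXXXX   [X -> r k]
kkrkXXXXXX ⇒ kkrkrkXXXXX   [X -> r k]
kkrkrkXXXXX ⇒ kkrkrkrkXXXX   [X -> r k]
kkrkrkrkXXXX ⇒ kkrkrkrkrkXXX   [X -> r k]
kkrkrkrkrkXXX ⇒ kkrkrkrkrkrkXX   [X -> r k]
kkrkrkrkrkrkXX ⇒ kkrkrkrkrkrkrkX   [X -> r k]
kkrkrkrkrkrkrkX ⇒ kkrkrkrkrkrkrkrk   [X -> r k]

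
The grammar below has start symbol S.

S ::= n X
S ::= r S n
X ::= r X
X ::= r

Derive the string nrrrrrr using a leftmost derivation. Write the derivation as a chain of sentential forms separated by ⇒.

S ⇒ nX   [S ::= n X]
nX ⇒ nrX   [X ::= r X]
nrX ⇒ nrrX   [X ::= r X]
nrrX ⇒ nrrrX   [X ::= r X]
nrrrX ⇒ nrrrrX   [X ::= r X]
nrrrrX ⇒ nrrrrrX   [X ::= r X]
nrrrrrX ⇒ nrrrrrr   [X ::= r]

S ⇒ nX ⇒ nrX ⇒ nrrX ⇒ nrrrX ⇒ nrrrrX ⇒ nrrrrrX ⇒ nrrrrrr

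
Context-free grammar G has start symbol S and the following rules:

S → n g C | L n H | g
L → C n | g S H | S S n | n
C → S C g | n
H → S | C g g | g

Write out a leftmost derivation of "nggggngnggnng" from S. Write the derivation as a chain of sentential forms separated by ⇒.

S ⇒ LnH   [S → L n H]
LnH ⇒ SSnnH   [L → S S n]
SSnnH ⇒ ngCSnnH   [S → n g C]
ngCSnnH ⇒ ngSCgSnnH   [C → S C g]
ngSCgSnnH ⇒ ngLnHCgSnnH   [S → L n H]
ngLnHCgSnnH ⇒ nggSHnHCgSnnH   [L → g S H]
nggSHnHCgSnnH ⇒ ngggHnHCgSnnH   [S → g]
ngggHnHCgSnnH ⇒ nggggnHCgSnnH   [H → g]
nggggnHCgSnnH ⇒ nggggngCgSnnH   [H → g]
nggggngCgSnnH ⇒ nggggngngSnnH   [C → n]
nggggngngSnnH ⇒ nggggngnggnnH   [S → g]
nggggngnggnnH ⇒ nggggngnggnng   [H → g]

S⇒LnH⇒SSnnH⇒ngCSnnH⇒ngSCgSnnH⇒ngLnHCgSnnH⇒nggSHnHCgSnnH⇒ngggHnHCgSnnH⇒nggggnHCgSnnH⇒nggggngCgSnnH⇒nggggngngSnnH⇒nggggngnggnnH⇒nggggngnggnng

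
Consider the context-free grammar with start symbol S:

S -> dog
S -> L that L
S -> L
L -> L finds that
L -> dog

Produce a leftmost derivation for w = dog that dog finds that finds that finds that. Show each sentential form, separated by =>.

S => L that L   [S -> L that L]
L that L => dog that L   [L -> dog]
dog that L => dog that L finds that   [L -> L finds that]
dog that L finds that => dog that L finds that finds that   [L -> L finds that]
dog that L finds that finds that => dog that L finds that finds that finds that   [L -> L finds that]
dog that L finds that finds that finds that => dog that dog finds that finds that finds that   [L -> dog]

S => L that L => dog that L => dog that L finds that => dog that L finds that finds that => dog that L finds that finds that finds that => dog that dog finds that finds that finds that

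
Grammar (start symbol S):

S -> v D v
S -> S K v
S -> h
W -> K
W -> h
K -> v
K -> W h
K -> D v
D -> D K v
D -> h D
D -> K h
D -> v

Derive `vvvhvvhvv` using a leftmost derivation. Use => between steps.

S => vDv   [S -> v D v]
vDv => vDKvv   [D -> D K v]
vDKvv => vDKvKvv   [D -> D K v]
vDKvKvv => vvKvKvv   [D -> v]
vvKvKvv => vvWhvKvv   [K -> W h]
vvWhvKvv => vvKhvKvv   [W -> K]
vvKhvKvv => vvvhvKvv   [K -> v]
vvvhvKvv => vvvhvWhvv   [K -> W h]
vvvhvWhvv => vvvhvKhvv   [W -> K]
vvvhvKhvv => vvvhvvhvv   [K -> v]

S => vDv => vDKvv => vDKvKvv => vvKvKvv => vvWhvKvv => vvKhvKvv => vvvhvKvv => vvvhvWhvv => vvvhvKhvv => vvvhvvhvv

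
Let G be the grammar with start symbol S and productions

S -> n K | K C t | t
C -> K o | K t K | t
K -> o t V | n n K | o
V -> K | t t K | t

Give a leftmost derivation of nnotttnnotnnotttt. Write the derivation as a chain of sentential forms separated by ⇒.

S ⇒ KCt   [S -> K C t]
KCt ⇒ nnKCt   [K -> n n K]
nnKCt ⇒ nnotVCt   [K -> o t V]
nnotVCt ⇒ nnotttKCt   [V -> t t K]
nnotttKCt ⇒ nnotttnnKCt   [K -> n n K]
nnotttnnKCt ⇒ nnotttnnotVCt   [K -> o t V]
nnotttnnotVCt ⇒ nnotttnnotKCt   [V -> K]
nnotttnnotKCt ⇒ nnotttnnotnnKCt   [K -> n n K]
nnotttnnotnnKCt ⇒ nnotttnnotnnotVCt   [K -> o t V]
nnotttnnotnnotVCt ⇒ nnotttnnotnnottCt   [V -> t]
nnotttnnotnnottCt ⇒ nnotttnnotnnotttt   [C -> t]

S ⇒ KCt ⇒ nnKCt ⇒ nnotVCt ⇒ nnotttKCt ⇒ nnotttnnKCt ⇒ nnotttnnotVCt ⇒ nnotttnnotKCt ⇒ nnotttnnotnnKCt ⇒ nnotttnnotnnotVCt ⇒ nnotttnnotnnottCt ⇒ nnotttnnotnnotttt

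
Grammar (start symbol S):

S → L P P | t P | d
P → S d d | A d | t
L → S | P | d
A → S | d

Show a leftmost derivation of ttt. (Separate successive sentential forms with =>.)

S => LPP   [S → L P P]
LPP => PPP   [L → P]
PPP => tPP   [P → t]
tPP => ttP   [P → t]
ttP => ttt   [P → t]

S => LPP => PPP => tPP => ttP => ttt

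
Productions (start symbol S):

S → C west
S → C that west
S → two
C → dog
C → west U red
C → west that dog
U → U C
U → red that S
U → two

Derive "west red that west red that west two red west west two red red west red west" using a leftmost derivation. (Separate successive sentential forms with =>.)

S => C west => west U red west => west red that S red west => west red that C west red west => west red that west U red west red west => west red that west U C red west red west => west red that west red that S C red west red west => west red that west red that C west C red west red west => west red that west red that west U red west C red west red west => west red that west red that west two red west C red west red west => west red that west red that west two red west west U red red west red west => west red that west red that west two red west west two red red west red west

S => C west   [S → C west]
C west => west U red west   [C → west U red]
west U red west => west red that S red west   [U → red that S]
west red that S red west => west red that C west red west   [S → C west]
west red that C west red west => west red that west U red west red west   [C → west U red]
west red that west U red west red west => west red that west U C red west red west   [U → U C]
west red that west U C red west red west => west red that west red that S C red west red west   [U → red that S]
west red that west red that S C red west red west => west red that west red that C west C red west red west   [S → C west]
west red that west red that C west C red west red west => west red that west red that west U red west C red west red west   [C → west U red]
west red that west red that west U red west C red west red west => west red that west red that west two red west C red west red west   [U → two]
west red that west red that west two red west C red west red west => west red that west red that west two red west west U red red west red west   [C → west U red]
west red that west red that west two red west west U red red west red west => west red that west red that west two red west west two red red west red west   [U → two]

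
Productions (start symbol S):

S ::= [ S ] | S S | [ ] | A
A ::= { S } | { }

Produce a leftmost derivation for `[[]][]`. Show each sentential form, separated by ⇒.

S ⇒ SS   [S ::= S S]
SS ⇒ [S]S   [S ::= [ S ]]
[S]S ⇒ [[]]S   [S ::= [ ]]
[[]]S ⇒ [[]][]   [S ::= [ ]]

S⇒SS⇒[S]S⇒[[]]S⇒[[]][]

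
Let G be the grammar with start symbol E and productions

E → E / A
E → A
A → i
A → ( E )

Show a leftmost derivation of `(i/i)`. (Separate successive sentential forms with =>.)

E => A   [E → A]
A => (E)   [A → ( E )]
(E) => (E/A)   [E → E / A]
(E/A) => (A/A)   [E → A]
(A/A) => (i/A)   [A → i]
(i/A) => (i/i)   [A → i]

E => A => (E) => (E/A) => (A/A) => (i/A) => (i/i)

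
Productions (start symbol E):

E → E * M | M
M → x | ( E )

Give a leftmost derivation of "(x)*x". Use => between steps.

E=>E*M=>M*M=>(E)*M=>(M)*M=>(x)*M=>(x)*x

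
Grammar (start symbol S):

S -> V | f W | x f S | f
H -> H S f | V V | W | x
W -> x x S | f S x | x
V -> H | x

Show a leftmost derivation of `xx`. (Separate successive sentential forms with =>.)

S => V   [S -> V]
V => H   [V -> H]
H => VV   [H -> V V]
VV => HV   [V -> H]
HV => WV   [H -> W]
WV => xV   [W -> x]
xV => xH   [V -> H]
xH => xx   [H -> x]

S=>V=>H=>VV=>HV=>WV=>xV=>xH=>xx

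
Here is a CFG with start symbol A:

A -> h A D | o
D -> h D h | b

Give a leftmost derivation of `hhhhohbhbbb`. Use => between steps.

A=>hAD=>hhADD=>hhhADDD=>hhhhADDDD=>hhhhoDDDD=>hhhhohDhDDD=>hhhhohbhDDD=>hhhhohbhbDD=>hhhhohbhbbD=>hhhhohbhbbb

A => hAD   [A -> h A D]
hAD => hhADD   [A -> h A D]
hhADD => hhhADDD   [A -> h A D]
hhhADDD => hhhhADDDD   [A -> h A D]
hhhhADDDD => hhhhoDDDD   [A -> o]
hhhhoDDDD => hhhhohDhDDD   [D -> h D h]
hhhhohDhDDD => hhhhohbhDDD   [D -> b]
hhhhohbhDDD => hhhhohbhbDD   [D -> b]
hhhhohbhbDD => hhhhohbhbbD   [D -> b]
hhhhohbhbbD => hhhhohbhbbb   [D -> b]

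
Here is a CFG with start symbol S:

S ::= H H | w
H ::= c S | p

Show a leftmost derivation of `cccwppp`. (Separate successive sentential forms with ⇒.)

S ⇒ HH ⇒ cSH ⇒ cHHH ⇒ ccSHH ⇒ ccHHHH ⇒ cccSHHH ⇒ cccwHHH ⇒ cccwpHH ⇒ cccwppH ⇒ cccwppp

S ⇒ HH   [S ::= H H]
HH ⇒ cSH   [H ::= c S]
cSH ⇒ cHHH   [S ::= H H]
cHHH ⇒ ccSHH   [H ::= c S]
ccSHH ⇒ ccHHHH   [S ::= H H]
ccHHHH ⇒ cccSHHH   [H ::= c S]
cccSHHH ⇒ cccwHHH   [S ::= w]
cccwHHH ⇒ cccwpHH   [H ::= p]
cccwpHH ⇒ cccwppH   [H ::= p]
cccwppH ⇒ cccwppp   [H ::= p]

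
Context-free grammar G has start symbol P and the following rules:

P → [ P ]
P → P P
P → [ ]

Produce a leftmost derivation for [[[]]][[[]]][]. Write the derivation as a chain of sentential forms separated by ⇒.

P ⇒ PP ⇒ PPP ⇒ [P]PP ⇒ [[P]]PP ⇒ [[[]]]PP ⇒ [[[]]][P]P ⇒ [[[]]][[P]]P ⇒ [[[]]][[[]]]P ⇒ [[[]]][[[]]][]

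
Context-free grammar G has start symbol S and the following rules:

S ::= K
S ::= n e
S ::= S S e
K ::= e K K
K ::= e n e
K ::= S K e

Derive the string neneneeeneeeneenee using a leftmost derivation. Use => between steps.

S => SSe => KSe => SKeSe => SSeKeSe => SSeSeKeSe => neSeSeKeSe => neSSeeSeKeSe => neneSeeSeKeSe => neneneeeSeKeSe => neneneeeneeKeSe => neneneeeneeeneeSe => neneneeeneeeneenee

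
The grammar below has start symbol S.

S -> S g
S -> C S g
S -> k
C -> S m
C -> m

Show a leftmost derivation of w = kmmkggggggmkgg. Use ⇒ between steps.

S ⇒ CSg   [S -> C S g]
CSg ⇒ SmSg   [C -> S m]
SmSg ⇒ CSgmSg   [S -> C S g]
CSgmSg ⇒ SmSgmSg   [C -> S m]
SmSgmSg ⇒ kmSgmSg   [S -> k]
kmSgmSg ⇒ kmSggmSg   [S -> S g]
kmSggmSg ⇒ kmSgggmSg   [S -> S g]
kmSgggmSg ⇒ kmCSggggmSg   [S -> C S g]
kmCSggggmSg ⇒ kmmSggggmSg   [C -> m]
kmmSggggmSg ⇒ kmmSgggggmSg   [S -> S g]
kmmSgggggmSg ⇒ kmmSggggggmSg   [S -> S g]
kmmSggggggmSg ⇒ kmmkggggggmSg   [S -> k]
kmmkggggggmSg ⇒ kmmkggggggmSgg   [S -> S g]
kmmkggggggmSgg ⇒ kmmkggggggmkgg   [S -> k]

S ⇒ CSg ⇒ SmSg ⇒ CSgmSg ⇒ SmSgmSg ⇒ kmSgmSg ⇒ kmSggmSg ⇒ kmSgggmSg ⇒ kmCSggggmSg ⇒ kmmSggggmSg ⇒ kmmSgggggmSg ⇒ kmmSggggggmSg ⇒ kmmkggggggmSg ⇒ kmmkggggggmSgg ⇒ kmmkggggggmkgg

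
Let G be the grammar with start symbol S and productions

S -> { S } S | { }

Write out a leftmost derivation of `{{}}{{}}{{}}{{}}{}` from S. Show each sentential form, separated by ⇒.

S⇒{S}S⇒{{}}S⇒{{}}{S}S⇒{{}}{{}}S⇒{{}}{{}}{S}S⇒{{}}{{}}{{}}S⇒{{}}{{}}{{}}{S}S⇒{{}}{{}}{{}}{{}}S⇒{{}}{{}}{{}}{{}}{}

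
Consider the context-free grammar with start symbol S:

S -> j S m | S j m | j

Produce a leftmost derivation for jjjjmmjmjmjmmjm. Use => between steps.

S => Sjm   [S -> S j m]
Sjm => jSmjm   [S -> j S m]
jSmjm => jSjmmjm   [S -> S j m]
jSjmmjm => jSjmjmmjm   [S -> S j m]
jSjmjmmjm => jSjmjmjmmjm   [S -> S j m]
jSjmjmjmmjm => jjSmjmjmjmmjm   [S -> j S m]
jjSmjmjmjmmjm => jjSjmmjmjmjmmjm   [S -> S j m]
jjSjmmjmjmjmmjm => jjjjmmjmjmjmmjm   [S -> j]

S => Sjm => jSmjm => jSjmmjm => jSjmjmmjm => jSjmjmjmmjm => jjSmjmjmjmmjm => jjSjmmjmjmjmmjm => jjjjmmjmjmjmmjm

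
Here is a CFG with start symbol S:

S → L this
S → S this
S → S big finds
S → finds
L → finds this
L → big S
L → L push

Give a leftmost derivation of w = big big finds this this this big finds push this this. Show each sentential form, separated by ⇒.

S ⇒ S this ⇒ L this this ⇒ L push this this ⇒ big S push this this ⇒ big S big finds push this this ⇒ big L this big finds push this this ⇒ big big S this big finds push this this ⇒ big big L this this big finds push this this ⇒ big big finds this this this big finds push this this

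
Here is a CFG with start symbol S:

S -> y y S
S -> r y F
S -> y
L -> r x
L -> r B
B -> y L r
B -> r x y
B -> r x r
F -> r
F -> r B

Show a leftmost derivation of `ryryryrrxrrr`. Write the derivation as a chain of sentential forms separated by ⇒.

S⇒ryF⇒ryrB⇒ryryLr⇒ryryrBr⇒ryryryLrr⇒ryryryrBrr⇒ryryryrrxrrr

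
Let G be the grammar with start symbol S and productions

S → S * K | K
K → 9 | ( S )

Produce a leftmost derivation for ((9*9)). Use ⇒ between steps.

S⇒K⇒(S)⇒(K)⇒((S))⇒((S*K))⇒((K*K))⇒((9*K))⇒((9*9))

S ⇒ K   [S → K]
K ⇒ (S)   [K → ( S )]
(S) ⇒ (K)   [S → K]
(K) ⇒ ((S))   [K → ( S )]
((S)) ⇒ ((S*K))   [S → S * K]
((S*K)) ⇒ ((K*K))   [S → K]
((K*K)) ⇒ ((9*K))   [K → 9]
((9*K)) ⇒ ((9*9))   [K → 9]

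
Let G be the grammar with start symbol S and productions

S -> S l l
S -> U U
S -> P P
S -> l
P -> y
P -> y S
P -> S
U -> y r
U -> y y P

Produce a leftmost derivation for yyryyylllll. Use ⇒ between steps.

S ⇒ PP ⇒ yP ⇒ yS ⇒ yUU ⇒ yyrU ⇒ yyryyP ⇒ yyryyyS ⇒ yyryyySll ⇒ yyryyySllll ⇒ yyryyylllll

S ⇒ PP   [S -> P P]
PP ⇒ yP   [P -> y]
yP ⇒ yS   [P -> S]
yS ⇒ yUU   [S -> U U]
yUU ⇒ yyrU   [U -> y r]
yyrU ⇒ yyryyP   [U -> y y P]
yyryyP ⇒ yyryyyS   [P -> y S]
yyryyyS ⇒ yyryyySll   [S -> S l l]
yyryyySll ⇒ yyryyySllll   [S -> S l l]
yyryyySllll ⇒ yyryyylllll   [S -> l]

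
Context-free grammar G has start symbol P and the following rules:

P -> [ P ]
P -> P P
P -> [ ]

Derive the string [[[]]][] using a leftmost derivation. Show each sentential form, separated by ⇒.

P ⇒ PP   [P -> P P]
PP ⇒ [P]P   [P -> [ P ]]
[P]P ⇒ [[P]]P   [P -> [ P ]]
[[P]]P ⇒ [[[]]]P   [P -> [ ]]
[[[]]]P ⇒ [[[]]][]   [P -> [ ]]

P ⇒ PP ⇒ [P]P ⇒ [[P]]P ⇒ [[[]]]P ⇒ [[[]]][]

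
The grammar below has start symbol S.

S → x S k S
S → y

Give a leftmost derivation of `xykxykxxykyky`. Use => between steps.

S => xSkS => xykS => xykxSkS => xykxykS => xykxykxSkS => xykxykxxSkSkS => xykxykxxykSkS => xykxykxxykykS => xykxykxxykyky

S => xSkS   [S → x S k S]
xSkS => xykS   [S → y]
xykS => xykxSkS   [S → x S k S]
xykxSkS => xykxykS   [S → y]
xykxykS => xykxykxSkS   [S → x S k S]
xykxykxSkS => xykxykxxSkSkS   [S → x S k S]
xykxykxxSkSkS => xykxykxxykSkS   [S → y]
xykxykxxykSkS => xykxykxxykykS   [S → y]
xykxykxxykykS => xykxykxxykyky   [S → y]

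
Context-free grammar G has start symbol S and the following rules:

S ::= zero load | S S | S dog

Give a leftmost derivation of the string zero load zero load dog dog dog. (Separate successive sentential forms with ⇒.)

S ⇒ S S   [S ::= S S]
S S ⇒ zero load S   [S ::= zero load]
zero load S ⇒ zero load S dog   [S ::= S dog]
zero load S dog ⇒ zero load S dog dog   [S ::= S dog]
zero load S dog dog ⇒ zero load S dog dog dog   [S ::= S dog]
zero load S dog dog dog ⇒ zero load zero load dog dog dog   [S ::= zero load]

S ⇒ S S ⇒ zero load S ⇒ zero load S dog ⇒ zero load S dog dog ⇒ zero load S dog dog dog ⇒ zero load zero load dog dog dog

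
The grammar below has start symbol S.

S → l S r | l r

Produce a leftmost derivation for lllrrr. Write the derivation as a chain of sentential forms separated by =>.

S => lSr => llSrr => lllrrr

S => lSr   [S → l S r]
lSr => llSrr   [S → l S r]
llSrr => lllrrr   [S → l r]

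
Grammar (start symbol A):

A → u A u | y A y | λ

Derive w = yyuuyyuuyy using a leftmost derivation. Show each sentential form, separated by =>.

A => yAy => yyAyy => yyuAuyy => yyuuAuuyy => yyuuyAyuuyy => yyuuyyuuyy

A => yAy   [A → y A y]
yAy => yyAyy   [A → y A y]
yyAyy => yyuAuyy   [A → u A u]
yyuAuyy => yyuuAuuyy   [A → u A u]
yyuuAuuyy => yyuuyAyuuyy   [A → y A y]
yyuuyAyuuyy => yyuuyyuuyy   [A → λ]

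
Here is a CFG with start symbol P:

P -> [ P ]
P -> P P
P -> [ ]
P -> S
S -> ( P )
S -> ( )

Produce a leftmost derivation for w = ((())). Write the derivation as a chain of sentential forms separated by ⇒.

P⇒S⇒(P)⇒(S)⇒((P))⇒((S))⇒((()))

P ⇒ S   [P -> S]
S ⇒ (P)   [S -> ( P )]
(P) ⇒ (S)   [P -> S]
(S) ⇒ ((P))   [S -> ( P )]
((P)) ⇒ ((S))   [P -> S]
((S)) ⇒ ((()))   [S -> ( )]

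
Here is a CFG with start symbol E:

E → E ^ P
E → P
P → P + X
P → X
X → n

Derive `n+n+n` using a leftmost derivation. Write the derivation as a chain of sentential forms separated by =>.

E => P   [E → P]
P => P+X   [P → P + X]
P+X => P+X+X   [P → P + X]
P+X+X => X+X+X   [P → X]
X+X+X => n+X+X   [X → n]
n+X+X => n+n+X   [X → n]
n+n+X => n+n+n   [X → n]

E=>P=>P+X=>P+X+X=>X+X+X=>n+X+X=>n+n+X=>n+n+n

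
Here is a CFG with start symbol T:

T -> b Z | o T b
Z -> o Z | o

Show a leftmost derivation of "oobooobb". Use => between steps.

T => oTb => ooTbb => oobZbb => ooboZbb => oobooZbb => oobooobb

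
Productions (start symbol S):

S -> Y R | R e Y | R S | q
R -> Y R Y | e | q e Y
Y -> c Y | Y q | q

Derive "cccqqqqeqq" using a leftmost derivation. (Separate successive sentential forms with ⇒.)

S⇒RS⇒YRYS⇒cYRYS⇒ccYRYS⇒cccYRYS⇒cccYqRYS⇒cccYqqRYS⇒cccYqqqRYS⇒cccqqqqRYS⇒cccqqqqeYS⇒cccqqqqeqS⇒cccqqqqeqq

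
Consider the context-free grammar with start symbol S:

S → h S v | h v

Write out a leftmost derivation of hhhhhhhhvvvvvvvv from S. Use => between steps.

S => hSv   [S → h S v]
hSv => hhSvv   [S → h S v]
hhSvv => hhhSvvv   [S → h S v]
hhhSvvv => hhhhSvvvv   [S → h S v]
hhhhSvvvv => hhhhhSvvvvv   [S → h S v]
hhhhhSvvvvv => hhhhhhSvvvvvv   [S → h S v]
hhhhhhSvvvvvv => hhhhhhhSvvvvvvv   [S → h S v]
hhhhhhhSvvvvvvv => hhhhhhhhvvvvvvvv   [S → h v]

S => hSv => hhSvv => hhhSvvv => hhhhSvvvv => hhhhhSvvvvv => hhhhhhSvvvvvv => hhhhhhhSvvvvvvv => hhhhhhhhvvvvvvvv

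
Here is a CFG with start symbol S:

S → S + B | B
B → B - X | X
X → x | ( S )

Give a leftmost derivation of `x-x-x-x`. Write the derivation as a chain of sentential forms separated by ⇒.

S ⇒ B   [S → B]
B ⇒ B-X   [B → B - X]
B-X ⇒ B-X-X   [B → B - X]
B-X-X ⇒ B-X-X-X   [B → B - X]
B-X-X-X ⇒ X-X-X-X   [B → X]
X-X-X-X ⇒ x-X-X-X   [X → x]
x-X-X-X ⇒ x-x-X-X   [X → x]
x-x-X-X ⇒ x-x-x-X   [X → x]
x-x-x-X ⇒ x-x-x-x   [X → x]

S⇒B⇒B-X⇒B-X-X⇒B-X-X-X⇒X-X-X-X⇒x-X-X-X⇒x-x-X-X⇒x-x-x-X⇒x-x-x-x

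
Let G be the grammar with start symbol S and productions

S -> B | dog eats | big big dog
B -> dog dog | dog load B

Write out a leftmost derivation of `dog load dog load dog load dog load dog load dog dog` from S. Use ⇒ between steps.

S ⇒ B ⇒ dog load B ⇒ dog load dog load B ⇒ dog load dog load dog load B ⇒ dog load dog load dog load dog load B ⇒ dog load dog load dog load dog load dog load B ⇒ dog load dog load dog load dog load dog load dog dog

S ⇒ B   [S -> B]
B ⇒ dog load B   [B -> dog load B]
dog load B ⇒ dog load dog load B   [B -> dog load B]
dog load dog load B ⇒ dog load dog load dog load B   [B -> dog load B]
dog load dog load dog load B ⇒ dog load dog load dog load dog load B   [B -> dog load B]
dog load dog load dog load dog load B ⇒ dog load dog load dog load dog load dog load B   [B -> dog load B]
dog load dog load dog load dog load dog load B ⇒ dog load dog load dog load dog load dog load dog dog   [B -> dog dog]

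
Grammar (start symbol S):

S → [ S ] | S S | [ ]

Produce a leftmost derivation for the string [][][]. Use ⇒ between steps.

S⇒SS⇒SSS⇒[]SS⇒[][]S⇒[][][]

S ⇒ SS   [S → S S]
SS ⇒ SSS   [S → S S]
SSS ⇒ []SS   [S → [ ]]
[]SS ⇒ [][]S   [S → [ ]]
[][]S ⇒ [][][]   [S → [ ]]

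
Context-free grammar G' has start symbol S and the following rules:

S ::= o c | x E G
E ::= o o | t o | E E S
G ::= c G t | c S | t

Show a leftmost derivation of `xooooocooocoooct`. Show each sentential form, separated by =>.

S => xEG => xEESG => xEESESG => xEESESESG => xooESESESG => xooooSESESG => xooooocESESG => xooooocooSESG => xooooocooocESG => xooooocooocooSG => xooooocooocooocG => xooooocooocoooct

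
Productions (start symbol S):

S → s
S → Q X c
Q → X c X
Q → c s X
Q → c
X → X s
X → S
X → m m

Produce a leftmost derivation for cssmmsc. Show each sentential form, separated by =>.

S => QXc => csXXc => csSXc => cssXc => cssXsc => cssmmsc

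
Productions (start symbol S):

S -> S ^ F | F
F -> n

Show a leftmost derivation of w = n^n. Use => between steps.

S=>S^F=>F^F=>n^F=>n^n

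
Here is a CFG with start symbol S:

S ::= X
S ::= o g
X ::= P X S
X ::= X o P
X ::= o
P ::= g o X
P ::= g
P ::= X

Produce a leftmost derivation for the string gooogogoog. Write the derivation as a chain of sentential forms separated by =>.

S => X   [S ::= X]
X => PXS   [X ::= P X S]
PXS => goXXS   [P ::= g o X]
goXXS => goXoPXS   [X ::= X o P]
goXoPXS => goXoPoPXS   [X ::= X o P]
goXoPoPXS => goooPoPXS   [X ::= o]
goooPoPXS => gooogoPXS   [P ::= g]
gooogoPXS => gooogogXS   [P ::= g]
gooogogXS => gooogogoS   [X ::= o]
gooogogoS => gooogogoog   [S ::= o g]

S => X => PXS => goXXS => goXoPXS => goXoPoPXS => goooPoPXS => gooogoPXS => gooogogXS => gooogogoS => gooogogoog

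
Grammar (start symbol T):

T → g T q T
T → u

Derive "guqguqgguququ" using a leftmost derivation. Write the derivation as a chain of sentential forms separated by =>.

T => gTqT => guqT => guqgTqT => guqguqT => guqguqgTqT => guqguqggTqTqT => guqguqgguqTqT => guqguqgguquqT => guqguqgguququ

T => gTqT   [T → g T q T]
gTqT => guqT   [T → u]
guqT => guqgTqT   [T → g T q T]
guqgTqT => guqguqT   [T → u]
guqguqT => guqguqgTqT   [T → g T q T]
guqguqgTqT => guqguqggTqTqT   [T → g T q T]
guqguqggTqTqT => guqguqgguqTqT   [T → u]
guqguqgguqTqT => guqguqgguquqT   [T → u]
guqguqgguquqT => guqguqgguququ   [T → u]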